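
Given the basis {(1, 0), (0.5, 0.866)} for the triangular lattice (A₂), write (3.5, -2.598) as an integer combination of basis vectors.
5b₁ - 3b₂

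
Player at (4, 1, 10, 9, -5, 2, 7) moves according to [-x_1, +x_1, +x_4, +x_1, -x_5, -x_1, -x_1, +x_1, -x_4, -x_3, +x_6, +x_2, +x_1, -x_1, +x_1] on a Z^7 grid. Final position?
(5, 2, 9, 9, -6, 3, 7)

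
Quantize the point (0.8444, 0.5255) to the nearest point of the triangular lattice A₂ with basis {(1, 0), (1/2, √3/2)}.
(0.5, 0.866)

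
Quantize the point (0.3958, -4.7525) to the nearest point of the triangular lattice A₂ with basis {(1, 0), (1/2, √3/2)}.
(0.5, -4.33)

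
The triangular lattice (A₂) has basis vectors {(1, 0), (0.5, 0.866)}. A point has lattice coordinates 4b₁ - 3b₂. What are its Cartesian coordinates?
(2.5, -2.598)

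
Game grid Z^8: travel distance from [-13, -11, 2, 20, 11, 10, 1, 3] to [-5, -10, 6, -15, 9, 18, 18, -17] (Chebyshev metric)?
35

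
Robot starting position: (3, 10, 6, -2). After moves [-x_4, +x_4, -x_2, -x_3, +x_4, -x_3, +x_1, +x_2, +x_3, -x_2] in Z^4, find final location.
(4, 9, 5, -1)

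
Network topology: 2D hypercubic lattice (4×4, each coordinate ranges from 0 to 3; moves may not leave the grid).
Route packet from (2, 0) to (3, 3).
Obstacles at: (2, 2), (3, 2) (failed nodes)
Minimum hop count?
6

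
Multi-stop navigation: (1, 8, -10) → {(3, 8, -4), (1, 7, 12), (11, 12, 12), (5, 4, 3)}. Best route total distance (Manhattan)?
52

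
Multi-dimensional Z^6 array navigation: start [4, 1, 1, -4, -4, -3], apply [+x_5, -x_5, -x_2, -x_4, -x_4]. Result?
(4, 0, 1, -6, -4, -3)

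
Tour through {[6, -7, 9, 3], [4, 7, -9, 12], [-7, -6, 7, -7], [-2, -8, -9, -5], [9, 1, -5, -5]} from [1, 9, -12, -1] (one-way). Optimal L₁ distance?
128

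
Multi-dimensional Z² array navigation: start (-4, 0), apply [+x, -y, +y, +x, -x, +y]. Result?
(-3, 1)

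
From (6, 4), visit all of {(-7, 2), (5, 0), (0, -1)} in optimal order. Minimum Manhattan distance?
21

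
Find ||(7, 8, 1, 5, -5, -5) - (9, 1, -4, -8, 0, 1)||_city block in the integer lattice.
38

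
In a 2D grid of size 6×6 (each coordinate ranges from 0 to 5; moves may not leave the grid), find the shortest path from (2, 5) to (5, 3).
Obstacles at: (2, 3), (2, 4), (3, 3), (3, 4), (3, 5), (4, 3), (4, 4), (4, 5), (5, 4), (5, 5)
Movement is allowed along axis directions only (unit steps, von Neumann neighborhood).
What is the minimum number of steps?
9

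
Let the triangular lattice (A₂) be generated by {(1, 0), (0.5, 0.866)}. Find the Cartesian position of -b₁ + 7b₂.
(2.5, 6.062)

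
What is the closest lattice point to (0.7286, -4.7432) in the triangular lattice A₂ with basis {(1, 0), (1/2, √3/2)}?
(0.5, -4.33)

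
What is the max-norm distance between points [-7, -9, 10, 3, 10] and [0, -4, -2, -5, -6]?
16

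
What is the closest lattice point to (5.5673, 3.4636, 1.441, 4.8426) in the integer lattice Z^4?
(6, 3, 1, 5)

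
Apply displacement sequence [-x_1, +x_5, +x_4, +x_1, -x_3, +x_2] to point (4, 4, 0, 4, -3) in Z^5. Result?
(4, 5, -1, 5, -2)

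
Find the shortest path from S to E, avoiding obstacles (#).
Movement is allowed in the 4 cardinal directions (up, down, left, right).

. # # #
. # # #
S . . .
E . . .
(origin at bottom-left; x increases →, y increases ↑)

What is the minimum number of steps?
1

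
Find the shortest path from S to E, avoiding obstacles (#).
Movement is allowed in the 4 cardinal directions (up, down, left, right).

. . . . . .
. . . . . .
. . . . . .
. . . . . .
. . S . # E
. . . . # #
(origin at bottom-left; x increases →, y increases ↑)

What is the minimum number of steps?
5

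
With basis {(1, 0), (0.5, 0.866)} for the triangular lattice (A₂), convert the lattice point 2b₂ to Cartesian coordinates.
(1, 1.732)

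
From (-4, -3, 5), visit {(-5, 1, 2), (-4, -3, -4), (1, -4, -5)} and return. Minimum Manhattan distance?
42
(one optimal route: (-4, -3, 5) → (-5, 1, 2) → (-4, -3, -4) → (1, -4, -5) → (-4, -3, 5))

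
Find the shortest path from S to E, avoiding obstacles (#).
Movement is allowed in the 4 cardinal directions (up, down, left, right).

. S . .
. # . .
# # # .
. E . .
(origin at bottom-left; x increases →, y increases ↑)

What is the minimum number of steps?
7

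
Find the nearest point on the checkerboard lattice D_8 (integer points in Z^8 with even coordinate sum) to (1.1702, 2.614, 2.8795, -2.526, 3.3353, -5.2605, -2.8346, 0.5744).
(1, 3, 3, -3, 3, -5, -3, 1)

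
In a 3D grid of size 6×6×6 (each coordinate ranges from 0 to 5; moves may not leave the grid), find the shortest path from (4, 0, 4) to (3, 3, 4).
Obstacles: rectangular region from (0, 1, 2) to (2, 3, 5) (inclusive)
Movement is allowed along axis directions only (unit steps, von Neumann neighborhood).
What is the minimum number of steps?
4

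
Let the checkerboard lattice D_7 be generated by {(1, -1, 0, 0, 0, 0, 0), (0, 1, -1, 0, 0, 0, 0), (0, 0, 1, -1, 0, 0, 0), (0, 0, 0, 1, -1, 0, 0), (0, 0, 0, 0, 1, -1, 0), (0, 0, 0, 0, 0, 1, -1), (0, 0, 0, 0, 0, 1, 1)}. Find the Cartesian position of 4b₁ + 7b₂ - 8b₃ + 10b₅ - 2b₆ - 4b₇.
(4, 3, -15, 8, 10, -16, -2)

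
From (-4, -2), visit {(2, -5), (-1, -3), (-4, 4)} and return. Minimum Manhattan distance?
30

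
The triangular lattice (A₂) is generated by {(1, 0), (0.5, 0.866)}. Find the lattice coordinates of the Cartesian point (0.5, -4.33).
3b₁ - 5b₂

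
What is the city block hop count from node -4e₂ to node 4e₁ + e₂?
9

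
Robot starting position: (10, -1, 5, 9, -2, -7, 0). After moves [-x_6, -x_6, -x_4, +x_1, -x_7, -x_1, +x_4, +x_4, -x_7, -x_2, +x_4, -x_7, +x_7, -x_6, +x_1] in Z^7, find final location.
(11, -2, 5, 11, -2, -10, -2)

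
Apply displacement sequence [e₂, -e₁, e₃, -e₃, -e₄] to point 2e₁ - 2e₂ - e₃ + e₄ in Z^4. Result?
(1, -1, -1, 0)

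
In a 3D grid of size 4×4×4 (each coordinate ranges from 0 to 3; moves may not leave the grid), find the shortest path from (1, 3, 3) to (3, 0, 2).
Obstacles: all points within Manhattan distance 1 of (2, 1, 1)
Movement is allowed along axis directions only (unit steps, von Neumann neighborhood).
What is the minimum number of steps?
6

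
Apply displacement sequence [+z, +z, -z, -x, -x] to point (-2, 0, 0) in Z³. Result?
(-4, 0, 1)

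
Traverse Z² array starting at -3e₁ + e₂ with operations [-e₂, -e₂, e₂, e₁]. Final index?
(-2, 0)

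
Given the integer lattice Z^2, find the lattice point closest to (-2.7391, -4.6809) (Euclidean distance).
(-3, -5)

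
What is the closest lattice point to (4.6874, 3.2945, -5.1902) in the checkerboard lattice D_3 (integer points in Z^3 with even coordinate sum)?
(4, 3, -5)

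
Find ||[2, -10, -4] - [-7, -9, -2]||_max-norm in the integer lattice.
9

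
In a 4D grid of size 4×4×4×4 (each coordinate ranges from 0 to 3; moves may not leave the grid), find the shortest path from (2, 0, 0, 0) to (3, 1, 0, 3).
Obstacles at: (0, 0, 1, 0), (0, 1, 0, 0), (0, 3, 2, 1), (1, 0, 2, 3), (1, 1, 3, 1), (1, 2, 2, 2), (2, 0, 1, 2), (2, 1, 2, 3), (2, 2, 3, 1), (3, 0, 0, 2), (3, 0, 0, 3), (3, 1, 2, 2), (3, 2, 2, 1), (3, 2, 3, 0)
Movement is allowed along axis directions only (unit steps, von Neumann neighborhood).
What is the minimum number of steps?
5
(one shortest path: (2, 0, 0, 0) → (3, 0, 0, 0) → (3, 1, 0, 0) → (3, 1, 0, 1) → (3, 1, 0, 2) → (3, 1, 0, 3))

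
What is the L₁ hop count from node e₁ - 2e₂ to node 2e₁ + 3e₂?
6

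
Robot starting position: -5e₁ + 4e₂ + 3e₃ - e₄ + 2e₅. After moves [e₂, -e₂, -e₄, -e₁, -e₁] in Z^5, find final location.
(-7, 4, 3, -2, 2)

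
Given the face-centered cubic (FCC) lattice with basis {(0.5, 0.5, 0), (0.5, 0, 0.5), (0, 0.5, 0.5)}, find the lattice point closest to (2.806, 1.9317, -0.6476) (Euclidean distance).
(2.5, 2, -0.5)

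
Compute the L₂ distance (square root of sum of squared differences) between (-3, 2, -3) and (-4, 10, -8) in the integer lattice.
9.48683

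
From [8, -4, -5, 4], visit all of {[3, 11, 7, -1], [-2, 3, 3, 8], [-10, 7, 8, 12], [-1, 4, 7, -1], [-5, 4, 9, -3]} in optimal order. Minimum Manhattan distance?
93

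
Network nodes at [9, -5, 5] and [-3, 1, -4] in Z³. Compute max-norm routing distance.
12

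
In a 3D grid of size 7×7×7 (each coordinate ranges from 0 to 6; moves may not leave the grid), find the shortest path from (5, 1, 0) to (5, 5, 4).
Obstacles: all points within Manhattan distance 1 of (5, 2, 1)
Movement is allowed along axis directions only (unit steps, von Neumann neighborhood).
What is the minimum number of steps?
10
(one shortest path: (5, 1, 0) → (4, 1, 0) → (4, 2, 0) → (4, 3, 0) → (5, 3, 0) → (5, 4, 0) → (5, 5, 0) → (5, 5, 1) → (5, 5, 2) → (5, 5, 3) → (5, 5, 4))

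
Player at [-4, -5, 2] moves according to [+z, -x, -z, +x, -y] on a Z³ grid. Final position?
(-4, -6, 2)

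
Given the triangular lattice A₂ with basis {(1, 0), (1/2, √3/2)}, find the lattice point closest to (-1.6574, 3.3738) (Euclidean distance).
(-2, 3.464)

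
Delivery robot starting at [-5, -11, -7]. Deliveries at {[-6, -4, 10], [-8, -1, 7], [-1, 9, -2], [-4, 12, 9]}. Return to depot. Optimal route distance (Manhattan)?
98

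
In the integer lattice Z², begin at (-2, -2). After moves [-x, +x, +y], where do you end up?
(-2, -1)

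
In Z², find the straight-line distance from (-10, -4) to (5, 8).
19.2094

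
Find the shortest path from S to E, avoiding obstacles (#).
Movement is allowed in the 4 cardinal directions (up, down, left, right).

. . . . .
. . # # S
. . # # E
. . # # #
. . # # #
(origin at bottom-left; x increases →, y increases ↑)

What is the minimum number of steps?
1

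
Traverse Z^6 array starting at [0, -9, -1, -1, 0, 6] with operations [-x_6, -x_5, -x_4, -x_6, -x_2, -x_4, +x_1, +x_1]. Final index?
(2, -10, -1, -3, -1, 4)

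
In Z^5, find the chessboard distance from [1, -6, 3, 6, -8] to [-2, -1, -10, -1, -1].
13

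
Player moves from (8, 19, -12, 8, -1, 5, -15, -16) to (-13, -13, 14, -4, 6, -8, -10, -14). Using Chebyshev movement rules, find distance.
32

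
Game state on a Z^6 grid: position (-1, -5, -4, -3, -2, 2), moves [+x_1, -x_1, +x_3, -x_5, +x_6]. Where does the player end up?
(-1, -5, -3, -3, -3, 3)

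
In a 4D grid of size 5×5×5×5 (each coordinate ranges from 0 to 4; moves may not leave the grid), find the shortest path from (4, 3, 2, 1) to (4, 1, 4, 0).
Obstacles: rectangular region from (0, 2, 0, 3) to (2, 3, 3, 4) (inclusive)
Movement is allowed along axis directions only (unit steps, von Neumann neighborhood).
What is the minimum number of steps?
5
(one shortest path: (4, 3, 2, 1) → (4, 2, 2, 1) → (4, 1, 2, 1) → (4, 1, 3, 1) → (4, 1, 4, 1) → (4, 1, 4, 0))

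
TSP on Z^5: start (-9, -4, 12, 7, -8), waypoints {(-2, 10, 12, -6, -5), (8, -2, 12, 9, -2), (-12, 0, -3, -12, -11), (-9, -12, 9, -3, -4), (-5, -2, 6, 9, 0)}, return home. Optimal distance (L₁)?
198
(one optimal route: (-9, -4, 12, 7, -8) → (-9, -12, 9, -3, -4) → (-12, 0, -3, -12, -11) → (-2, 10, 12, -6, -5) → (8, -2, 12, 9, -2) → (-5, -2, 6, 9, 0) → (-9, -4, 12, 7, -8))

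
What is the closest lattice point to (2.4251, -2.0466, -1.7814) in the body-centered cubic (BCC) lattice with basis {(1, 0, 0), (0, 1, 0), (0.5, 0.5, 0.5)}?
(2, -2, -2)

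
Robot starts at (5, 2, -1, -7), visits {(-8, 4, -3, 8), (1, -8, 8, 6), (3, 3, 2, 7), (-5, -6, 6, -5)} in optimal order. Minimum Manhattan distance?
86
(one optimal route: (5, 2, -1, -7) → (-5, -6, 6, -5) → (1, -8, 8, 6) → (3, 3, 2, 7) → (-8, 4, -3, 8))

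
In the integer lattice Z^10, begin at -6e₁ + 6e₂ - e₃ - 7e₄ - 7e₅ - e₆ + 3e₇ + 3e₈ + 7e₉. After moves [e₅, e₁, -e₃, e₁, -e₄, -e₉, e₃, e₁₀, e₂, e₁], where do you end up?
(-3, 7, -1, -8, -6, -1, 3, 3, 6, 1)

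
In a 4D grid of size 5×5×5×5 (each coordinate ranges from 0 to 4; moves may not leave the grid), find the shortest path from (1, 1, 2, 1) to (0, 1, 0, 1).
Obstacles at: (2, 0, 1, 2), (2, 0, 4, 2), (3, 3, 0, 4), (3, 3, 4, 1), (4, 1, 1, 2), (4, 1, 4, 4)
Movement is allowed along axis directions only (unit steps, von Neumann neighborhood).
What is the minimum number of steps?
3
(one shortest path: (1, 1, 2, 1) → (0, 1, 2, 1) → (0, 1, 1, 1) → (0, 1, 0, 1))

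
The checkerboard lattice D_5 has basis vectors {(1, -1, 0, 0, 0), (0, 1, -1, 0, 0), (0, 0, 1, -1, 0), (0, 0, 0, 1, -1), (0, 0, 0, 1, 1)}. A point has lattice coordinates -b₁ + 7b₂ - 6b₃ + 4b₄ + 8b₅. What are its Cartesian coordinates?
(-1, 8, -13, 18, 4)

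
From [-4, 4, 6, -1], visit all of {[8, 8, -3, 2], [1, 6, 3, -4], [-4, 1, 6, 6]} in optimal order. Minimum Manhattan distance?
54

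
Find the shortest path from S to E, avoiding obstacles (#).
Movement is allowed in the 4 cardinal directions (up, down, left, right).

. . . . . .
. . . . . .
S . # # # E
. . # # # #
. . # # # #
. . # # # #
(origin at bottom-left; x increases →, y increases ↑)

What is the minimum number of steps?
7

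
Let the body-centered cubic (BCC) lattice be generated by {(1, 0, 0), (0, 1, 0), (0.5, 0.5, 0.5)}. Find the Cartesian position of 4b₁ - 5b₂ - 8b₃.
(0, -9, -4)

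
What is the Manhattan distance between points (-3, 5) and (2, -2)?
12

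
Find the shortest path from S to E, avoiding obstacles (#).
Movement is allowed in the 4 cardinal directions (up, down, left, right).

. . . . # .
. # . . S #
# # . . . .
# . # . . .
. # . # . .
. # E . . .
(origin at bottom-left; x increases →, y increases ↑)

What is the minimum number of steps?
6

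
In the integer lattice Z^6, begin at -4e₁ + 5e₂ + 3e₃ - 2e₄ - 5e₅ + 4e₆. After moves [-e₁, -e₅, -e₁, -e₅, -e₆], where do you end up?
(-6, 5, 3, -2, -7, 3)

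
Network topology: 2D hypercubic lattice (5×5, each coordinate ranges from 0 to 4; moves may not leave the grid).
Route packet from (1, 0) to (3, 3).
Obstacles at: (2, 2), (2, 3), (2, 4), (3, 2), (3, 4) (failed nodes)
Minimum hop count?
7
(one shortest path: (1, 0) → (2, 0) → (3, 0) → (4, 0) → (4, 1) → (4, 2) → (4, 3) → (3, 3))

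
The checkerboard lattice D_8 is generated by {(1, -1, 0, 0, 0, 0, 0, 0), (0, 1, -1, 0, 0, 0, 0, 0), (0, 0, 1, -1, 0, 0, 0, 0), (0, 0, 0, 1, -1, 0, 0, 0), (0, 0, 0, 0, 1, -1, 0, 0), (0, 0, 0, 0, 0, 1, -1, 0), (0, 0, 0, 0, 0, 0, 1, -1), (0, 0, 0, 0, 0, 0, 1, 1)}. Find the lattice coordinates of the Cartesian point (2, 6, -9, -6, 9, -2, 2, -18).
2b₁ + 8b₂ - b₃ - 7b₄ + 2b₅ + 10b₇ - 8b₈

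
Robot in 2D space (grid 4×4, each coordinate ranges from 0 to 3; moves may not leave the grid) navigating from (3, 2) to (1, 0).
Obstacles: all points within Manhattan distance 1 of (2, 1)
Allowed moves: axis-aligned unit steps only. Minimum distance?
8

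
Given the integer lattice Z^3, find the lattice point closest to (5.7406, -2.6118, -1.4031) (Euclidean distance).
(6, -3, -1)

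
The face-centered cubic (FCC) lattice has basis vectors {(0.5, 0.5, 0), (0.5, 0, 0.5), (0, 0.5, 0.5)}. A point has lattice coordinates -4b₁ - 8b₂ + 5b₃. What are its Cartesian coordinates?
(-6, 0.5, -1.5)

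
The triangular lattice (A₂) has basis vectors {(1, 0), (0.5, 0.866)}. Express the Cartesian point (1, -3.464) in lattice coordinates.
3b₁ - 4b₂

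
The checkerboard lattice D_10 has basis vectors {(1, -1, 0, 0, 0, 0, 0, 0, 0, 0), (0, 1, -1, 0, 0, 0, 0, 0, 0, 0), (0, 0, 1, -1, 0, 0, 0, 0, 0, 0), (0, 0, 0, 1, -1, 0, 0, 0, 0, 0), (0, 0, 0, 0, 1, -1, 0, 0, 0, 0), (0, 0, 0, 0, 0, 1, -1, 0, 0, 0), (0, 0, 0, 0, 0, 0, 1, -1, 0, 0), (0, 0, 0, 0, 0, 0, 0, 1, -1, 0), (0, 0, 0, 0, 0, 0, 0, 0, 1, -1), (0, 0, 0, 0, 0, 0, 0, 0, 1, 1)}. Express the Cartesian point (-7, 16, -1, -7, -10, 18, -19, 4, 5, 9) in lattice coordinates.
-7b₁ + 9b₂ + 8b₃ + b₄ - 9b₅ + 9b₆ - 10b₇ - 6b₈ - 5b₉ + 4b₁₀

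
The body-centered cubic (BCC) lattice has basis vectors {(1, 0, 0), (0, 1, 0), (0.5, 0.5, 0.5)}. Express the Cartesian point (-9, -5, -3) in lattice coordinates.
-6b₁ - 2b₂ - 6b₃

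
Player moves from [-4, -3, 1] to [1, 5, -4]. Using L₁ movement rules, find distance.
18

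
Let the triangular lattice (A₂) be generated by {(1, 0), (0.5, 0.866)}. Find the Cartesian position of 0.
(0, 0)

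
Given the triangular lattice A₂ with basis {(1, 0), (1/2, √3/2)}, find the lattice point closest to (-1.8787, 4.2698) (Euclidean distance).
(-1.5, 4.33)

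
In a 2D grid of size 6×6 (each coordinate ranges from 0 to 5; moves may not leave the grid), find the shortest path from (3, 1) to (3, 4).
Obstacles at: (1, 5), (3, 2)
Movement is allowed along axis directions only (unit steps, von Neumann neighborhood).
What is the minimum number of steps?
5
(one shortest path: (3, 1) → (2, 1) → (2, 2) → (2, 3) → (3, 3) → (3, 4))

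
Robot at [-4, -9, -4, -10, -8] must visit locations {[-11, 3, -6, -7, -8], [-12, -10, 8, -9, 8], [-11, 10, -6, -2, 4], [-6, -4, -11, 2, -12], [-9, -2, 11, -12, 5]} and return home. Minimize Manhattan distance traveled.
184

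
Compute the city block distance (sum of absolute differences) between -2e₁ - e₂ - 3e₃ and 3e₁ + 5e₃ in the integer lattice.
14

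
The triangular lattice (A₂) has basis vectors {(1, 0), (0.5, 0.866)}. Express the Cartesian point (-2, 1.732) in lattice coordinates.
-3b₁ + 2b₂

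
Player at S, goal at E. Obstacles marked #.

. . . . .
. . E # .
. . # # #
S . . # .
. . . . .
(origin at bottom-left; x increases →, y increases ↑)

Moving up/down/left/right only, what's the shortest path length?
4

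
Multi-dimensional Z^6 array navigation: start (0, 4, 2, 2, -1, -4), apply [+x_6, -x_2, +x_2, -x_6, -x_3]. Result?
(0, 4, 1, 2, -1, -4)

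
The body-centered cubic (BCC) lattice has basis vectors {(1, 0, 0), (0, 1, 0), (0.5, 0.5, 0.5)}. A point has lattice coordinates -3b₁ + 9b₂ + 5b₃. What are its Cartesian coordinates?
(-0.5, 11.5, 2.5)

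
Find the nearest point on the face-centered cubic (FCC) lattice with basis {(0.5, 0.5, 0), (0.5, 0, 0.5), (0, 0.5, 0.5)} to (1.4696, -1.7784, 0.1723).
(1.5, -1.5, 0)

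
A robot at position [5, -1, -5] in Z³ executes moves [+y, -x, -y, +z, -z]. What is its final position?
(4, -1, -5)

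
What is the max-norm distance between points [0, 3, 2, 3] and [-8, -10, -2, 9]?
13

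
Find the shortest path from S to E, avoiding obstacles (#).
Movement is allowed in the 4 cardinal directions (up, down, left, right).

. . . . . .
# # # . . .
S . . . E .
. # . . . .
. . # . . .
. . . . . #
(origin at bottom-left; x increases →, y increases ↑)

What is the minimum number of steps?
4
(one shortest path: (0, 3) → (1, 3) → (2, 3) → (3, 3) → (4, 3))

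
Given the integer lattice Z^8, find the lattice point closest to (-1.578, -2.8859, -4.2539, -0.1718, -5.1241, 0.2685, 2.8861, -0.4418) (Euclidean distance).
(-2, -3, -4, 0, -5, 0, 3, 0)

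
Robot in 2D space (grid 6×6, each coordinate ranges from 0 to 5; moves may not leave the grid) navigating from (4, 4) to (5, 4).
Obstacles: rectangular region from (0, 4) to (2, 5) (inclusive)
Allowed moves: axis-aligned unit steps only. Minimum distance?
1
(one shortest path: (4, 4) → (5, 4))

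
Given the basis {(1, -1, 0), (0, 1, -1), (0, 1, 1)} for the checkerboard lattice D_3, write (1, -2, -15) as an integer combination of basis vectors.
b₁ + 7b₂ - 8b₃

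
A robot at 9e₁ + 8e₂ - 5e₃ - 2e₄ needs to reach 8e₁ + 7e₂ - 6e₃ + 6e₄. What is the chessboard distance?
8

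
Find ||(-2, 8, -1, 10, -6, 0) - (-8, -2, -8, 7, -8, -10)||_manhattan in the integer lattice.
38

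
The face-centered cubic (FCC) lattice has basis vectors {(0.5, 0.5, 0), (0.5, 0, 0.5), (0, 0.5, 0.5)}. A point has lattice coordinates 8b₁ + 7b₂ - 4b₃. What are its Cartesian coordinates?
(7.5, 2, 1.5)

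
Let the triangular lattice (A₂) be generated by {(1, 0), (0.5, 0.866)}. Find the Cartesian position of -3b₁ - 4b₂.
(-5, -3.464)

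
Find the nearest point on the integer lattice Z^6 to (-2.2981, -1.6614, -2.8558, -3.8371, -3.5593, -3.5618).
(-2, -2, -3, -4, -4, -4)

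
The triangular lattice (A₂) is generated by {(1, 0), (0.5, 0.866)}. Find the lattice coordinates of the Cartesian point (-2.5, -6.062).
b₁ - 7b₂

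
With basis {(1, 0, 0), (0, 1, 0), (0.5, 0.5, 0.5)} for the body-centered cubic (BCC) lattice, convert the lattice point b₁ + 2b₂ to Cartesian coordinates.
(1, 2, 0)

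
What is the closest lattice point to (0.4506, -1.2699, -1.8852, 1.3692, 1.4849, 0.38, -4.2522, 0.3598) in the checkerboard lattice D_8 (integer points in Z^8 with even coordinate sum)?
(0, -1, -2, 1, 2, 0, -4, 0)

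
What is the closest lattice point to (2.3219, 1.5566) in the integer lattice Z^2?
(2, 2)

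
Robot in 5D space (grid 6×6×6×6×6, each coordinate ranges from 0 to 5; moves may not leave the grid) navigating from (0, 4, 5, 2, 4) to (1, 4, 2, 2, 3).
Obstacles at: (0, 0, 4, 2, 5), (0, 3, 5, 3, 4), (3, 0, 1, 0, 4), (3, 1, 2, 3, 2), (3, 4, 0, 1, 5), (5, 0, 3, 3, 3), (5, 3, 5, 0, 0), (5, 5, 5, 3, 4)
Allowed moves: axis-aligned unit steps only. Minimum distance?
5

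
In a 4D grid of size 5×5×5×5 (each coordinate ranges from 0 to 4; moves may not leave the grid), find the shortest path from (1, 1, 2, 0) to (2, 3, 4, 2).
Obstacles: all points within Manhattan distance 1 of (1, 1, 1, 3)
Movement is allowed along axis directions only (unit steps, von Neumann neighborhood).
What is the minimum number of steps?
7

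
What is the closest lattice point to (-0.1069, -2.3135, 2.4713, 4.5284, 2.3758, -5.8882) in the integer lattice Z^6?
(0, -2, 2, 5, 2, -6)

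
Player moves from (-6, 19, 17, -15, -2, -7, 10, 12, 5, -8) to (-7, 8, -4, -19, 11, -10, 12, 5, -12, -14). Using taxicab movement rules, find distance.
85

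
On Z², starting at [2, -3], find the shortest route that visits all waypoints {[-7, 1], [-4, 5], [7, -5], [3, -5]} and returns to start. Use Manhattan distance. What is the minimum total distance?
48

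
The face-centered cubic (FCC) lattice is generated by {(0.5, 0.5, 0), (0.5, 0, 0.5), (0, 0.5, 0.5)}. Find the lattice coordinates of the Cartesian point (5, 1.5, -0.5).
7b₁ + 3b₂ - 4b₃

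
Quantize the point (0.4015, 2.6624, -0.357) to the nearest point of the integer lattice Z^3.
(0, 3, 0)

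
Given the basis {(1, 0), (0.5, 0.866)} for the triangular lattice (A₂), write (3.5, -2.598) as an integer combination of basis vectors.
5b₁ - 3b₂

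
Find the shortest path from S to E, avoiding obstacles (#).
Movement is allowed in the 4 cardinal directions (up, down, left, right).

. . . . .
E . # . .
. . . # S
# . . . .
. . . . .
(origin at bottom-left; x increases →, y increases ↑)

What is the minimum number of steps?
7
(one shortest path: (4, 2) → (4, 1) → (3, 1) → (2, 1) → (1, 1) → (1, 2) → (0, 2) → (0, 3))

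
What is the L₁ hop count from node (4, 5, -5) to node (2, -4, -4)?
12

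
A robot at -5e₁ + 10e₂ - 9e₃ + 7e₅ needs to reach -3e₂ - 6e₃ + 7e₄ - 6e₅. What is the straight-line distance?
20.5183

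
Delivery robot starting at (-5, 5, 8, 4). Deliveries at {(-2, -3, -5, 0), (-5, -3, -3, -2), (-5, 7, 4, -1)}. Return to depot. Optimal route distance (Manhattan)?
64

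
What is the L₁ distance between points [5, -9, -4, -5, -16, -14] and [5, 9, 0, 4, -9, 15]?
67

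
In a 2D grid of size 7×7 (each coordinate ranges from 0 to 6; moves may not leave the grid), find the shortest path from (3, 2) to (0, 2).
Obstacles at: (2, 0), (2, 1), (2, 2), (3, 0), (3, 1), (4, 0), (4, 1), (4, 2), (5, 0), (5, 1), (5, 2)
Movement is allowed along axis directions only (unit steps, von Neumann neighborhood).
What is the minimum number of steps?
5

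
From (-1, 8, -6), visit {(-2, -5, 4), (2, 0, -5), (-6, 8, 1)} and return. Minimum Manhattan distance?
62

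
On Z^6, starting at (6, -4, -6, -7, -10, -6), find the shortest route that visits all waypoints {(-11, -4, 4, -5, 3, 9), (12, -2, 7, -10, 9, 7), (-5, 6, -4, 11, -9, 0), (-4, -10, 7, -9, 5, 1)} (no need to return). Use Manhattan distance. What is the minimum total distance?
174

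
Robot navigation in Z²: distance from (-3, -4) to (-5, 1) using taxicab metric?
7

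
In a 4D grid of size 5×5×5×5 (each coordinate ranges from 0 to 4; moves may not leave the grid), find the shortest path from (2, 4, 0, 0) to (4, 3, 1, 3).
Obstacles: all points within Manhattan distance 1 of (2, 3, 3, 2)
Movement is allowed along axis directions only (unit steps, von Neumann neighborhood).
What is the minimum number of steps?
7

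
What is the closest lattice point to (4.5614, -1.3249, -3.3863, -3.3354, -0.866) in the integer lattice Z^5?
(5, -1, -3, -3, -1)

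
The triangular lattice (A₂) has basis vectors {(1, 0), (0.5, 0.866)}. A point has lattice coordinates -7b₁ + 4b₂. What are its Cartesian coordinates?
(-5, 3.464)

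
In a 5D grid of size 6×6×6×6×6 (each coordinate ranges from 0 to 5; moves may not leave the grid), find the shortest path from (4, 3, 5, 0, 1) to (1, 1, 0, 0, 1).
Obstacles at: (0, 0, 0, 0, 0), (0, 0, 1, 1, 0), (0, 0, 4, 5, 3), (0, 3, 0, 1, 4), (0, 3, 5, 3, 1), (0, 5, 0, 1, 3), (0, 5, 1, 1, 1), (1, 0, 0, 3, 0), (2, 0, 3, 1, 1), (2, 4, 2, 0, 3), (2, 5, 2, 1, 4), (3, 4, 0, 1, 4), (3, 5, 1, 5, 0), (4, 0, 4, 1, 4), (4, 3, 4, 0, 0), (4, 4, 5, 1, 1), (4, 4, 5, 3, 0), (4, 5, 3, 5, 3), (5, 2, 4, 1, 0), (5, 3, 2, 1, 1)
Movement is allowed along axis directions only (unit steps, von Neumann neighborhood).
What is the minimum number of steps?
10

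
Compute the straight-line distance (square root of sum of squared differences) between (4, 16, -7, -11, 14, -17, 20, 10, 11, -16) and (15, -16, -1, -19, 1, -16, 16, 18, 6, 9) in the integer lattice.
46.3141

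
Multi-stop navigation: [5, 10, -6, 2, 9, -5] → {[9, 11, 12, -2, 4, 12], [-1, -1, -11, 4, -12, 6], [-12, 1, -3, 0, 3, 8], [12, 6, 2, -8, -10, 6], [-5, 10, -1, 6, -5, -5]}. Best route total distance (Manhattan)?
211
(one optimal route: (5, 10, -6, 2, 9, -5) → (-5, 10, -1, 6, -5, -5) → (-12, 1, -3, 0, 3, 8) → (-1, -1, -11, 4, -12, 6) → (12, 6, 2, -8, -10, 6) → (9, 11, 12, -2, 4, 12))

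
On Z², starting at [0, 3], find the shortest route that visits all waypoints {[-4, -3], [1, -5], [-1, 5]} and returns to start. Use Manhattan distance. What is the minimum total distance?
30
(one optimal route: (0, 3) → (1, -5) → (-4, -3) → (-1, 5) → (0, 3))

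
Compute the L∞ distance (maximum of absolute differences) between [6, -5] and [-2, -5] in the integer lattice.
8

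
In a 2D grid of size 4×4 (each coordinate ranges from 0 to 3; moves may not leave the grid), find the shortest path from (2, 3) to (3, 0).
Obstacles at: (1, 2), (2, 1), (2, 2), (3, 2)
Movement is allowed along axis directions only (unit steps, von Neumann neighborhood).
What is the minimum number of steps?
8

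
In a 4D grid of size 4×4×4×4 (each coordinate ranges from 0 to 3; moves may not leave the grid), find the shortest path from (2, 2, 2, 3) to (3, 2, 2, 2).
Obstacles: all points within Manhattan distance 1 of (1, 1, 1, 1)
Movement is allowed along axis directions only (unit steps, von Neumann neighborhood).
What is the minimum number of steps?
2
(one shortest path: (2, 2, 2, 3) → (3, 2, 2, 3) → (3, 2, 2, 2))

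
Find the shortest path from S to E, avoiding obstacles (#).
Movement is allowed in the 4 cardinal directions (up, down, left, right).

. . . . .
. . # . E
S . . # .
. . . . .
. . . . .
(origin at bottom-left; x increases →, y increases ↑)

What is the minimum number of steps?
7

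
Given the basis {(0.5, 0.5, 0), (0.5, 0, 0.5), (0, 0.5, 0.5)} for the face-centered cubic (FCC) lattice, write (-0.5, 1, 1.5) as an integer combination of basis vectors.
-b₁ + 3b₃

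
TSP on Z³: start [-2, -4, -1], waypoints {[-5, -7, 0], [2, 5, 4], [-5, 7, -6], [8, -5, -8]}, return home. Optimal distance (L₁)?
92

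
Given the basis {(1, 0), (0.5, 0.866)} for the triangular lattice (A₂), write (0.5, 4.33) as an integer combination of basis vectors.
-2b₁ + 5b₂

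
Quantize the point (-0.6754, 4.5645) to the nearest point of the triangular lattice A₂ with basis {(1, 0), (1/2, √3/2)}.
(-0.5, 4.33)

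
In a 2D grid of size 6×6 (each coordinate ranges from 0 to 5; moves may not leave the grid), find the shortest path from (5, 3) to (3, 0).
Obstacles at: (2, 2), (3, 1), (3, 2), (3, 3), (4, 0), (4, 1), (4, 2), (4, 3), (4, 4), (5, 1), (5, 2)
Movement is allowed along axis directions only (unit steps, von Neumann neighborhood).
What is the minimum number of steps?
13
(one shortest path: (5, 3) → (5, 4) → (5, 5) → (4, 5) → (3, 5) → (2, 5) → (1, 5) → (1, 4) → (1, 3) → (1, 2) → (1, 1) → (2, 1) → (2, 0) → (3, 0))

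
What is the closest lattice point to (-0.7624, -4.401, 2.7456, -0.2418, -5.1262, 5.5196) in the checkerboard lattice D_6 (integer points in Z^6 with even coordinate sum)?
(-1, -4, 3, 0, -5, 5)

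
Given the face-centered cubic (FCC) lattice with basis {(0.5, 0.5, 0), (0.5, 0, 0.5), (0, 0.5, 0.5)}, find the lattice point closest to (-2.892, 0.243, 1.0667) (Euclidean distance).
(-3, 0, 1)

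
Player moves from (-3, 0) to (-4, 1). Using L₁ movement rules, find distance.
2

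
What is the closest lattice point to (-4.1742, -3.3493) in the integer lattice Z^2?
(-4, -3)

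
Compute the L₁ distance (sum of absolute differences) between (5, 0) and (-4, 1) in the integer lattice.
10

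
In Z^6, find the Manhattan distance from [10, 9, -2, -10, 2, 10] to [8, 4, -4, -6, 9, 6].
24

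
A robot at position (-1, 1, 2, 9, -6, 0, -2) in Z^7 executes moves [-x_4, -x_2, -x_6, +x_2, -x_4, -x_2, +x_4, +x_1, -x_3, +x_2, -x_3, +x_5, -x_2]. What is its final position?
(0, 0, 0, 8, -5, -1, -2)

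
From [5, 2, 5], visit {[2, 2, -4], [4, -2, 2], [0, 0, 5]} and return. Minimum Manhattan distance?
40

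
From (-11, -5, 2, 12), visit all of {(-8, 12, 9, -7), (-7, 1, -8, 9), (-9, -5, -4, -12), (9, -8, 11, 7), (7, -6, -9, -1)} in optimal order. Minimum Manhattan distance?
169
(one optimal route: (-11, -5, 2, 12) → (-7, 1, -8, 9) → (-8, 12, 9, -7) → (-9, -5, -4, -12) → (7, -6, -9, -1) → (9, -8, 11, 7))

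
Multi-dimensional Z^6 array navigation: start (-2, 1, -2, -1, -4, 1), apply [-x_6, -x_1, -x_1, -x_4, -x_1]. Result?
(-5, 1, -2, -2, -4, 0)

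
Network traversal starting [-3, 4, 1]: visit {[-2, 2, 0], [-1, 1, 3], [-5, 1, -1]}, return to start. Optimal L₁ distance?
24
(one optimal route: (-3, 4, 1) → (-2, 2, 0) → (-1, 1, 3) → (-5, 1, -1) → (-3, 4, 1))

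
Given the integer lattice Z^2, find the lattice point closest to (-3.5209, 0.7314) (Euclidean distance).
(-4, 1)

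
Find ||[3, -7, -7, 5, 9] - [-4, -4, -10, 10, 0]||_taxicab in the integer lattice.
27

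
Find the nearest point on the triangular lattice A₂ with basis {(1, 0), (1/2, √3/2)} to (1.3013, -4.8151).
(1, -5.196)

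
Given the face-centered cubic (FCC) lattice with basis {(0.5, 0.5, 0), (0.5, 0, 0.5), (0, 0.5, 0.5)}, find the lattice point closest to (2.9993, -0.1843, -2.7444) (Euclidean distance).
(3, 0, -3)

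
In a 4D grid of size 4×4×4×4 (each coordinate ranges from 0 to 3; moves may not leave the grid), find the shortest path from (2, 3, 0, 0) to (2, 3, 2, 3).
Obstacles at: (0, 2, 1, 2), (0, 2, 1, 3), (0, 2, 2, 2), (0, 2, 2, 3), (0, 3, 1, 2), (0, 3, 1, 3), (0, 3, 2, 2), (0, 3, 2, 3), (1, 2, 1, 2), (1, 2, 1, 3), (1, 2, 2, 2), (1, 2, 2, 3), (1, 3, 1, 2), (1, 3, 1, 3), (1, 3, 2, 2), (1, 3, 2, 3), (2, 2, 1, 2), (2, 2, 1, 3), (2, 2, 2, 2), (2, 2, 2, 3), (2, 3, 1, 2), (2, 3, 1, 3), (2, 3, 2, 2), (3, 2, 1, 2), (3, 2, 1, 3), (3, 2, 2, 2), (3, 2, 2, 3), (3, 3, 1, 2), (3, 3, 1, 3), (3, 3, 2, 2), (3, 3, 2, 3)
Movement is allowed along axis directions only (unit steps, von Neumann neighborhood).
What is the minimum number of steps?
7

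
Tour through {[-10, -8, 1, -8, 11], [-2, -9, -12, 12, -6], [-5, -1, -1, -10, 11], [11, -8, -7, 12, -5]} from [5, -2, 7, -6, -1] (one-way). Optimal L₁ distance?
130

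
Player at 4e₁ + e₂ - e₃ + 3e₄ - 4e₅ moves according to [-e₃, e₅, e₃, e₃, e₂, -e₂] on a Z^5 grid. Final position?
(4, 1, 0, 3, -3)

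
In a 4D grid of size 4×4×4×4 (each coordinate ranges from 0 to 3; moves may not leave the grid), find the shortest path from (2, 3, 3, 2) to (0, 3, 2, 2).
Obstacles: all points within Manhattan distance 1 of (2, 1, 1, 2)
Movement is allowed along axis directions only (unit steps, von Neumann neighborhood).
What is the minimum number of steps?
3
(one shortest path: (2, 3, 3, 2) → (1, 3, 3, 2) → (0, 3, 3, 2) → (0, 3, 2, 2))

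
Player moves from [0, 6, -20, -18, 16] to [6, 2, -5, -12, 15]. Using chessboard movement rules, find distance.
15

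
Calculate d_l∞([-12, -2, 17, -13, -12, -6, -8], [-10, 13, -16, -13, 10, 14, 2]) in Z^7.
33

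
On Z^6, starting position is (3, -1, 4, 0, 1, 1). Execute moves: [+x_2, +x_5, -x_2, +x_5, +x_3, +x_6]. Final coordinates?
(3, -1, 5, 0, 3, 2)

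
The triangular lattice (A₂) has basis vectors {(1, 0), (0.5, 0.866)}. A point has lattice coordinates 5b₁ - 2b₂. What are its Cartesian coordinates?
(4, -1.732)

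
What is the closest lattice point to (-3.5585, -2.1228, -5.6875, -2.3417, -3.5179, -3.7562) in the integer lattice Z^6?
(-4, -2, -6, -2, -4, -4)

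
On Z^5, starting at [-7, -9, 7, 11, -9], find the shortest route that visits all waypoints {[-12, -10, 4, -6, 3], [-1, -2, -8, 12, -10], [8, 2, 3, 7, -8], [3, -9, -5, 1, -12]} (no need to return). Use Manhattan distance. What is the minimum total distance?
140
(one optimal route: (-7, -9, 7, 11, -9) → (8, 2, 3, 7, -8) → (-1, -2, -8, 12, -10) → (3, -9, -5, 1, -12) → (-12, -10, 4, -6, 3))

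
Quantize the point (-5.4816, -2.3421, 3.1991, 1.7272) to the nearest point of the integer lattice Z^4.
(-5, -2, 3, 2)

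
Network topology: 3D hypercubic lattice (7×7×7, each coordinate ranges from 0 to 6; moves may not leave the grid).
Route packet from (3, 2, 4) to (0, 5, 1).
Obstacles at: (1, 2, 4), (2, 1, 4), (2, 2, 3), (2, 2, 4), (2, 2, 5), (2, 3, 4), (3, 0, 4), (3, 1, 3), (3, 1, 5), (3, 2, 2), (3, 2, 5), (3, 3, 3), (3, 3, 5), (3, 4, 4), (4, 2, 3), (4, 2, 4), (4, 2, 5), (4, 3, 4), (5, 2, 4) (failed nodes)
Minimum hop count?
13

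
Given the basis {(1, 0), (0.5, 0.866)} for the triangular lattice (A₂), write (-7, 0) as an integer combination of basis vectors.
-7b₁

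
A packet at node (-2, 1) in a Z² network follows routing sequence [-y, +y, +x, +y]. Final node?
(-1, 2)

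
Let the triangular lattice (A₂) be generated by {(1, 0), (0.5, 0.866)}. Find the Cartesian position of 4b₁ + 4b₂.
(6, 3.464)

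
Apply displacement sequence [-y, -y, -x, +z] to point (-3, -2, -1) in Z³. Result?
(-4, -4, 0)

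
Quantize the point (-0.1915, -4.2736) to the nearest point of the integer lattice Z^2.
(0, -4)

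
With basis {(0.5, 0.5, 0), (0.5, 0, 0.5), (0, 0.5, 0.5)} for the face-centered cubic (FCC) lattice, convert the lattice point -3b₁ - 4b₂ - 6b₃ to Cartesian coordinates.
(-3.5, -4.5, -5)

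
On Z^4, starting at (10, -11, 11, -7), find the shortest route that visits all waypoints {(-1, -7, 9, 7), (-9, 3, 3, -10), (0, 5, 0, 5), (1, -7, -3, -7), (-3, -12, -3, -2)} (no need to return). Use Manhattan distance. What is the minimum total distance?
122
(one optimal route: (10, -11, 11, -7) → (1, -7, -3, -7) → (-3, -12, -3, -2) → (-1, -7, 9, 7) → (0, 5, 0, 5) → (-9, 3, 3, -10))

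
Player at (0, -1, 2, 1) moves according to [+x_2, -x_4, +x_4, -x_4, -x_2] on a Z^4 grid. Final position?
(0, -1, 2, 0)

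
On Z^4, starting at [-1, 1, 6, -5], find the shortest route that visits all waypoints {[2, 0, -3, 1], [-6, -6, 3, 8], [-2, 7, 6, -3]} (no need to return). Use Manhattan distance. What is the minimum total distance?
60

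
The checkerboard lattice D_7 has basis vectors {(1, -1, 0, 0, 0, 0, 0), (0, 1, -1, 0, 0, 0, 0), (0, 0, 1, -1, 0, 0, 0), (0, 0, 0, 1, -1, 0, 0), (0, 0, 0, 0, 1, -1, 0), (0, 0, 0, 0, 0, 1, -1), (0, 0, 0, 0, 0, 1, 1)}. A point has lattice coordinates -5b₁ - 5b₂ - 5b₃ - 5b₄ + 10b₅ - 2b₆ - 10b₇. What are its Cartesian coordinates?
(-5, 0, 0, 0, 15, -22, -8)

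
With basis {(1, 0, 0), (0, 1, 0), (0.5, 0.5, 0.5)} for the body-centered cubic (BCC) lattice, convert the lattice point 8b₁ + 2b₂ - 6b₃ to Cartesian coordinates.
(5, -1, -3)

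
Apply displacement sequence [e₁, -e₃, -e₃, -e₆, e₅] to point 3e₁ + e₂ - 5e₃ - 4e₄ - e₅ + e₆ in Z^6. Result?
(4, 1, -7, -4, 0, 0)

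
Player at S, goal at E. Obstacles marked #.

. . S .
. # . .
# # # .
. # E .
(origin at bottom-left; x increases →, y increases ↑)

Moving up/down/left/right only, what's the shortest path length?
5
(one shortest path: (2, 3) → (3, 3) → (3, 2) → (3, 1) → (3, 0) → (2, 0))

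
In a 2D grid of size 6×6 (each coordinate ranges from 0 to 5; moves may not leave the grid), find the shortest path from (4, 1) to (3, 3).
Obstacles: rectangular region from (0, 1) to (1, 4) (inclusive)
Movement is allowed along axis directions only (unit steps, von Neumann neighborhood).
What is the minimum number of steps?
3
(one shortest path: (4, 1) → (3, 1) → (3, 2) → (3, 3))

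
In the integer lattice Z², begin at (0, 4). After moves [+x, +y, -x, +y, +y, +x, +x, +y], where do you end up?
(2, 8)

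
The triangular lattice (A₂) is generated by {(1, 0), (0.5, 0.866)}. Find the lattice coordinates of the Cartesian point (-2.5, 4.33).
-5b₁ + 5b₂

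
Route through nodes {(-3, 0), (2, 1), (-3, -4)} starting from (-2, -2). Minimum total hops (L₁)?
13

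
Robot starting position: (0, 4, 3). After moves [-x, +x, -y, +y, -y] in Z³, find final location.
(0, 3, 3)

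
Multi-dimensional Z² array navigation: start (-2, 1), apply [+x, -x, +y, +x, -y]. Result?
(-1, 1)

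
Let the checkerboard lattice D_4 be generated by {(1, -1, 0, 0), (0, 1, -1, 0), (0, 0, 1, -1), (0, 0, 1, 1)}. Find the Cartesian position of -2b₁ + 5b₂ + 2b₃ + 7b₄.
(-2, 7, 4, 5)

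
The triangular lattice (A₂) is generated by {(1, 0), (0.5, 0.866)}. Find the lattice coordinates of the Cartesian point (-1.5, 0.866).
-2b₁ + b₂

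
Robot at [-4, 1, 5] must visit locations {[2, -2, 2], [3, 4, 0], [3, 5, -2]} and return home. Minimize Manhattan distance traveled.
42
(one optimal route: (-4, 1, 5) → (2, -2, 2) → (3, 4, 0) → (3, 5, -2) → (-4, 1, 5))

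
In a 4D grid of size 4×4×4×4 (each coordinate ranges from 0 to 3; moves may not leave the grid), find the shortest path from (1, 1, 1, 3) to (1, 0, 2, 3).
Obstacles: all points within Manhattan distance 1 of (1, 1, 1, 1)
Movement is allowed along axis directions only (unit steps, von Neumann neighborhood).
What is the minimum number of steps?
2
(one shortest path: (1, 1, 1, 3) → (1, 0, 1, 3) → (1, 0, 2, 3))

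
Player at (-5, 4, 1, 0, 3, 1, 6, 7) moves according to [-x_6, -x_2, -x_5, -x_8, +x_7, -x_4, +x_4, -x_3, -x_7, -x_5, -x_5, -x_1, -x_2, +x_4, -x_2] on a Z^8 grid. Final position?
(-6, 1, 0, 1, 0, 0, 6, 6)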